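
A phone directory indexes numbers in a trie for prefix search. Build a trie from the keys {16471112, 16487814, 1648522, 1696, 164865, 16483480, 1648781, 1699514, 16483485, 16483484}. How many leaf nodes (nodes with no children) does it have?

A leaf is a node with no children — equivalently, the end of a word that is not a proper prefix of any other stored word.
Those words: "16471112", "16483480", "16483484", "16483485", "1648522", "164865", "16487814", "1696", "1699514"
Leaf count: 9

9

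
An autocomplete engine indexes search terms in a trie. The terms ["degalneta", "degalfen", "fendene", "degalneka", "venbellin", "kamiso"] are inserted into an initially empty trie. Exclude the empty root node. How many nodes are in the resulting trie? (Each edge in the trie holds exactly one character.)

36

Trace insertions, counting only characters that open a new branch:
  "degalneta" → 9 new (d, e, g, a, l, n, e, t, a)
  "degalfen" → prefix "degal" already present; 3 new (f, e, n)
  "fendene" → 7 new (f, e, n, d, e, n, e)
  "degalneka" → prefix "degalne" already present; 2 new (k, a)
  "venbellin" → 9 new (v, e, n, b, e, l, l, i, n)
  "kamiso" → 6 new (k, a, m, i, s, o)
Total nodes = 9 + 3 + 7 + 2 + 9 + 6 = 36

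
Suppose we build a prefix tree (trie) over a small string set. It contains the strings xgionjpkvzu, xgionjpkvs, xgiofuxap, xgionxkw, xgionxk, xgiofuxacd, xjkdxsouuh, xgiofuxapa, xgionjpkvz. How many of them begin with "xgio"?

8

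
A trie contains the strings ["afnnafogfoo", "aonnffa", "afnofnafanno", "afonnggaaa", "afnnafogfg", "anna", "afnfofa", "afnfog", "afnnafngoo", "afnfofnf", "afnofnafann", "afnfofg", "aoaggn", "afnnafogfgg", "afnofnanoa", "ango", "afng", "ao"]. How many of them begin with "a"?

18

Filter for entries beginning with "a":
Matches: "afnfofa", "afnfofg", "afnfofnf", "afnfog", "afng", "afnnafngoo", "afnnafogfg", "afnnafogfgg", "afnnafogfoo", "afnofnafann", "afnofnafanno", "afnofnanoa", "afonnggaaa", "ango", "anna", "ao", "aoaggn", "aonnffa"
Count: 18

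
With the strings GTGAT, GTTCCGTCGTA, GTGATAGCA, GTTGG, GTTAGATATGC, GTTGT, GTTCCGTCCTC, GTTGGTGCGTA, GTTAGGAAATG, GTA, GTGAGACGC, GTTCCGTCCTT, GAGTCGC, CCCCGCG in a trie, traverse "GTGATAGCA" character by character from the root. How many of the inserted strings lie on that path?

Check each prefix of "GTGATAGCA" against the stored set — each match is an end-marker on the path.
Prefixes of the query that are stored words: "GTGAT", "GTGATAGCA"
Count: 2

2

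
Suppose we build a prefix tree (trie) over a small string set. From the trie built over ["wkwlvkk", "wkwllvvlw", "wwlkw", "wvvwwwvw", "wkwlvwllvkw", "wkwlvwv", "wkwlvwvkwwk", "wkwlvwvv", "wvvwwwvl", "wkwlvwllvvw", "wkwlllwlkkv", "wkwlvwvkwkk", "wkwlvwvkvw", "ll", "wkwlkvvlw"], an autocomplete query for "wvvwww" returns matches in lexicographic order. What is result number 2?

wvvwwwvw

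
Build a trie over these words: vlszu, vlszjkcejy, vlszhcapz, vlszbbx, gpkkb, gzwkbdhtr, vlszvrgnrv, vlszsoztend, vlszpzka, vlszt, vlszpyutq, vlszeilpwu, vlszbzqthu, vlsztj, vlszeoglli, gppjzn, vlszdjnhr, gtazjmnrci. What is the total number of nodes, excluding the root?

89

Trace insertions, counting only characters that open a new branch:
  "vlszu" → 5 new (v, l, s, z, u)
  "vlszjkcejy" → prefix "vlsz" already present; 6 new (j, k, c, e, j, y)
  "vlszhcapz" → prefix "vlsz" already present; 5 new (h, c, a, p, z)
  "vlszbbx" → prefix "vlsz" already present; 3 new (b, b, x)
  "gpkkb" → 5 new (g, p, k, k, b)
  "gzwkbdhtr" → prefix "g" already present; 8 new (z, w, k, b, d, h, t, r)
  "vlszvrgnrv" → prefix "vlsz" already present; 6 new (v, r, g, n, r, v)
  "vlszsoztend" → prefix "vlsz" already present; 7 new (s, o, z, t, e, n, d)
  "vlszpzka" → prefix "vlsz" already present; 4 new (p, z, k, a)
  "vlszt" → prefix "vlsz" already present; 1 new (t)
  "vlszpyutq" → prefix "vlszp" already present; 4 new (y, u, t, q)
  "vlszeilpwu" → prefix "vlsz" already present; 6 new (e, i, l, p, w, u)
  "vlszbzqthu" → prefix "vlszb" already present; 5 new (z, q, t, h, u)
  "vlsztj" → prefix "vlszt" already present; 1 new (j)
  "vlszeoglli" → prefix "vlsze" already present; 5 new (o, g, l, l, i)
  "gppjzn" → prefix "gp" already present; 4 new (p, j, z, n)
  "vlszdjnhr" → prefix "vlsz" already present; 5 new (d, j, n, h, r)
  "gtazjmnrci" → prefix "g" already present; 9 new (t, a, z, j, m, n, r, c, i)
Total nodes = 5 + 6 + 5 + 3 + 5 + 8 + 6 + 7 + 4 + 1 + 4 + 6 + 5 + 1 + 5 + 4 + 5 + 9 = 89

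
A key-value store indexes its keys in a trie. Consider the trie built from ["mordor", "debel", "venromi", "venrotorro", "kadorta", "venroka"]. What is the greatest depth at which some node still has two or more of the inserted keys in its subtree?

5

Equivalently: take the maximum, over all pairs, of their longest common prefix length.
e.g. "venroka" and "venromi" share the prefix "venro" of length 5; no pair shares a longer one.
Longest shared-prefix length: 5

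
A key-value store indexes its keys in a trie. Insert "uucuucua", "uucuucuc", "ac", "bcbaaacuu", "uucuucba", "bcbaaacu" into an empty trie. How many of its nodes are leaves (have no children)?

5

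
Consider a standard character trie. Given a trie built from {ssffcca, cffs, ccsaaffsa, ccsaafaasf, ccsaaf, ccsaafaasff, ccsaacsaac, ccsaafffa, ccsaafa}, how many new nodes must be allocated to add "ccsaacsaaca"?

Walking "ccsaacsaaca" from the root, the first 10 characters ("ccsaacsaac") follow existing edges; "a" is the first miss.
So 11 − 10 = 1 new nodes.

1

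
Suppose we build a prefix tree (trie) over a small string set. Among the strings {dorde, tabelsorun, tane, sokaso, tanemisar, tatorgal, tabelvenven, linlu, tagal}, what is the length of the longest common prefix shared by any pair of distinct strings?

5

Look for the deepest trie node that still has at least two words in its subtree.
e.g. "tabelsorun" and "tabelvenven" share the prefix "tabel" of length 5; no pair shares a longer one.
Longest shared-prefix length: 5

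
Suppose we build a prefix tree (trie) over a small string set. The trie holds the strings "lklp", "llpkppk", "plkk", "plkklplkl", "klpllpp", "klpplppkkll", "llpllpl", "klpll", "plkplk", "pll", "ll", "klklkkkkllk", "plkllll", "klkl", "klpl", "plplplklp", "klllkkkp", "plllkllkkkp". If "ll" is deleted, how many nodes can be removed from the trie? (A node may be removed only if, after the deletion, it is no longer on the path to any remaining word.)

0

Walk "ll" from the leaf back toward the root, removing each node that no remaining word uses.
Every node on "ll" is still needed (e.g. by "llpkppk"), so nothing is freed.
Nodes removed: 0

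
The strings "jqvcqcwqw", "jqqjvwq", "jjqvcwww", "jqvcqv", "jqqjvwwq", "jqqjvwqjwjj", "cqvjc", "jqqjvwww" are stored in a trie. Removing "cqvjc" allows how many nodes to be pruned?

5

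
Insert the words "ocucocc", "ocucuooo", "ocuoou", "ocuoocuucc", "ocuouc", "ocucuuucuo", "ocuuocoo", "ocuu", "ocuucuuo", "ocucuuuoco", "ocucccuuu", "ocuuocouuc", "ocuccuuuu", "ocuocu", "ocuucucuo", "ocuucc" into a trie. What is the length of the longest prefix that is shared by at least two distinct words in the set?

Look for the deepest trie node that still has at least two words in its subtree.
e.g. "ocucuuucuo" and "ocucuuuoco" share the prefix "ocucuuu" of length 7; no pair shares a longer one.
Longest shared-prefix length: 7

7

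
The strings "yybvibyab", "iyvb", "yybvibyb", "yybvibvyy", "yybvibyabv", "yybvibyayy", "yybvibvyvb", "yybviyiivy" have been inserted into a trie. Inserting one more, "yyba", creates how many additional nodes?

1

"yyb" is already a path in the trie; the remaining "a" must be added.
So 4 − 3 = 1 new nodes.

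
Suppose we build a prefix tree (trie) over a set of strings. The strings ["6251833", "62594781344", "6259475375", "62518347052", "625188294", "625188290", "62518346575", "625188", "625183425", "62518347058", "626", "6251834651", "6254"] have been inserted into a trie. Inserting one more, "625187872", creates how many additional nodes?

Walking "625187872" from the root, the first 5 characters ("62518") follow existing edges; "7" is the first miss.
Each of the 4 remaining characters creates one node.

4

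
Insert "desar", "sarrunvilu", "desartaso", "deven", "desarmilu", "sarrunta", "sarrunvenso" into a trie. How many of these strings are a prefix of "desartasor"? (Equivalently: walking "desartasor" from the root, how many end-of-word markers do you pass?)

2

Traverse "desartasor" character by character; count nodes along the way that are marked as word ends.
Prefixes of the query that are stored words: "desar", "desartaso"
Count: 2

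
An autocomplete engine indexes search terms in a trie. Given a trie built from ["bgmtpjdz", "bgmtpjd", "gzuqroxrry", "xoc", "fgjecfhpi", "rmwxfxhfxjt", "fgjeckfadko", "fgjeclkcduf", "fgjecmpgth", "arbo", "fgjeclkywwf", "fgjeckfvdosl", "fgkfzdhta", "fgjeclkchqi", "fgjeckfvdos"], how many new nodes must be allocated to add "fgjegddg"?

The longest prefix of "fgjegddg" already in the trie is "fgje" (length 4).
So 8 − 4 = 4 new nodes.

4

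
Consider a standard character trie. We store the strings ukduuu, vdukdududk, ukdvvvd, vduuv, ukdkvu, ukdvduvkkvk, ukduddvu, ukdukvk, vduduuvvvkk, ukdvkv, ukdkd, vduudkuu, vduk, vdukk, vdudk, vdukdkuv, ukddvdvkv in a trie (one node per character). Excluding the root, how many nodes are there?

65

Insert word by word; a character creates a node only if that edge doesn't already exist:
  "ukduuu" → 6 new (u, k, d, u, u, u)
  "vdukdududk" → 10 new (v, d, u, k, d, u, d, u, d, k)
  "ukdvvvd" → prefix "ukd" already present; 4 new (v, v, v, d)
  "vduuv" → prefix "vdu" already present; 2 new (u, v)
  "ukdkvu" → prefix "ukd" already present; 3 new (k, v, u)
  "ukdvduvkkvk" → prefix "ukdv" already present; 7 new (d, u, v, k, k, v, k)
  "ukduddvu" → prefix "ukdu" already present; 4 new (d, d, v, u)
  "ukdukvk" → prefix "ukdu" already present; 3 new (k, v, k)
  "vduduuvvvkk" → prefix "vdu" already present; 8 new (d, u, u, v, v, v, k, k)
  "ukdvkv" → prefix "ukdv" already present; 2 new (k, v)
  "ukdkd" → prefix "ukdk" already present; 1 new (d)
  "vduudkuu" → prefix "vduu" already present; 4 new (d, k, u, u)
  "vduk" → prefix "vduk" already present; 0 new (none)
  "vdukk" → prefix "vduk" already present; 1 new (k)
  "vdudk" → prefix "vdud" already present; 1 new (k)
  "vdukdkuv" → prefix "vdukd" already present; 3 new (k, u, v)
  "ukddvdvkv" → prefix "ukd" already present; 6 new (d, v, d, v, k, v)
Total nodes = 6 + 10 + 4 + 2 + 3 + 7 + 4 + 3 + 8 + 2 + 1 + 4 + 0 + 1 + 1 + 3 + 6 = 65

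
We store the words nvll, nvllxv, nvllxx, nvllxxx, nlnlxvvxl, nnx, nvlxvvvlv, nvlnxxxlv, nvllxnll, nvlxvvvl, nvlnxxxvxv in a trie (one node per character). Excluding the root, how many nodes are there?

Count nodes per top-level branch (shared prefixes stored once):
  'n'-branch (nlnlxvvxl, nnx, nvll, nvllxnll, nvllxv, nvllxx, nvllxxx, nvlnxxxlv, nvlnxxxvxv, nvlxvvvl, nvlxvvvlv): 36 nodes
Sum: 36

36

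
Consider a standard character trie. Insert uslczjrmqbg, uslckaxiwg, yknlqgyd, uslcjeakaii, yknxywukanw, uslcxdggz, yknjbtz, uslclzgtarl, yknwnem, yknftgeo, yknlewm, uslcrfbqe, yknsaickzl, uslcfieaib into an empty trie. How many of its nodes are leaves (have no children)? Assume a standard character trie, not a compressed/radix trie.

A leaf is a node with no children — equivalently, the end of a word that is not a proper prefix of any other stored word.
Those words: "uslcfieaib", "uslcjeakaii", "uslckaxiwg", "uslclzgtarl", "uslcrfbqe", "uslcxdggz", "uslczjrmqbg", "yknftgeo", "yknjbtz", "yknlewm", "yknlqgyd", "yknsaickzl", "yknwnem", "yknxywukanw"
Leaf count: 14

14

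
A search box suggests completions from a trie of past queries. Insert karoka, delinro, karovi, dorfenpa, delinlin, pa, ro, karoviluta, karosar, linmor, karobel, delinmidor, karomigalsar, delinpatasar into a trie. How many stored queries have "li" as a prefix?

Walk to "li"; the words in its subtree are exactly those with that prefix.
Matches: "linmor"
Count: 1

1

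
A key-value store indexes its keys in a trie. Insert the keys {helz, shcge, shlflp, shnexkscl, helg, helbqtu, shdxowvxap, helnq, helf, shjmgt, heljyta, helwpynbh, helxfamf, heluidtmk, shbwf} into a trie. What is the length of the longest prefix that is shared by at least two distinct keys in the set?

3

The deepest shared node is where two words last agree before diverging.
"helbqtu" and "helf" agree on "hel" (3 characters) before diverging; nothing deeper is shared.
Longest shared-prefix length: 3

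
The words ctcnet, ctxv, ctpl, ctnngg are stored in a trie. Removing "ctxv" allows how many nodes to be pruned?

2

Walk "ctxv" from the leaf back toward the root, removing each node that no remaining word uses.
The suffix "xv" (2 nodes) is used only by "ctxv"; the node for "ct" still has the child "c", so pruning stops there.
Nodes removed: 2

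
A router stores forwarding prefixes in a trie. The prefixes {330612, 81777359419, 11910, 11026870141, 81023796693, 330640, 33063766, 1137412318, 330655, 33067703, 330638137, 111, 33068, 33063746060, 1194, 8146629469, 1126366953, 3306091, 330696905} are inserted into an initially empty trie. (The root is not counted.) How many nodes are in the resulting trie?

96

Insert word by word; a character creates a node only if that edge doesn't already exist:
  "330612" → 6 new (3, 3, 0, 6, 1, 2)
  "81777359419" → 11 new (8, 1, 7, 7, 7, 3, 5, 9, 4, 1, 9)
  "11910" → 5 new (1, 1, 9, 1, 0)
  "11026870141" → prefix "11" already present; 9 new (0, 2, 6, 8, 7, 0, 1, 4, 1)
  "81023796693" → prefix "81" already present; 9 new (0, 2, 3, 7, 9, 6, 6, 9, 3)
  "330640" → prefix "3306" already present; 2 new (4, 0)
  "33063766" → prefix "3306" already present; 4 new (3, 7, 6, 6)
  "1137412318" → prefix "11" already present; 8 new (3, 7, 4, 1, 2, 3, 1, 8)
  "330655" → prefix "3306" already present; 2 new (5, 5)
  "33067703" → prefix "3306" already present; 4 new (7, 7, 0, 3)
  "330638137" → prefix "33063" already present; 4 new (8, 1, 3, 7)
  "111" → prefix "11" already present; 1 new (1)
  "33068" → prefix "3306" already present; 1 new (8)
  "33063746060" → prefix "330637" already present; 5 new (4, 6, 0, 6, 0)
  "1194" → prefix "119" already present; 1 new (4)
  "8146629469" → prefix "81" already present; 8 new (4, 6, 6, 2, 9, 4, 6, 9)
  "1126366953" → prefix "11" already present; 8 new (2, 6, 3, 6, 6, 9, 5, 3)
  "3306091" → prefix "3306" already present; 3 new (0, 9, 1)
  "330696905" → prefix "3306" already present; 5 new (9, 6, 9, 0, 5)
Total nodes = 6 + 11 + 5 + 9 + 9 + 2 + 4 + 8 + 2 + 4 + 4 + 1 + 1 + 5 + 1 + 8 + 8 + 3 + 5 = 96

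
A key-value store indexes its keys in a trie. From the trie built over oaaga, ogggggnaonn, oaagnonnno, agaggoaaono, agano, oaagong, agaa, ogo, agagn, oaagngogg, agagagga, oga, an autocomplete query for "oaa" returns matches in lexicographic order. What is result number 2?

oaagngogg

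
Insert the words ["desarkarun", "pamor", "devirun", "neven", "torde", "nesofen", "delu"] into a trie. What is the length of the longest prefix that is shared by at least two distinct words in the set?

Look for the deepest trie node that still has at least two words in its subtree.
"delu" and "desarkarun" agree on "de" (2 characters) before diverging; nothing deeper is shared.
Longest shared-prefix length: 2

2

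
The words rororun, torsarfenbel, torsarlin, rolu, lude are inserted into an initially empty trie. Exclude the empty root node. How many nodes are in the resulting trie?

28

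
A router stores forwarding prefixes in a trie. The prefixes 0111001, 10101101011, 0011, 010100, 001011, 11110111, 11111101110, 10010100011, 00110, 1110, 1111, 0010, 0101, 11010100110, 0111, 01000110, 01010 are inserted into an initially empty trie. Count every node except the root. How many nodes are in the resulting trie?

Count nodes per top-level branch (shared prefixes stored once):
  '0'-branch (0010, 001011, 0011, 00110, 01000110, 0101, 01010, 010100, 0111, 0111001): 23 nodes
  '1'-branch (10010100011, 10101101011, 11010100110, 1110, 1111, 11110111, 11111101110): 44 nodes
Sum: 67

67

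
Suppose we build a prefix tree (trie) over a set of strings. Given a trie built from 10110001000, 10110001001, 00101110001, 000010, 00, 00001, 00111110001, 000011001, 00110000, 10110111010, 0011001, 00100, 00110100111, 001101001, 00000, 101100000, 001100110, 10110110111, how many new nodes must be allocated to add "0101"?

The longest prefix of "0101" already in the trie is "0" (length 1).
Each of the 3 remaining characters creates one node.

3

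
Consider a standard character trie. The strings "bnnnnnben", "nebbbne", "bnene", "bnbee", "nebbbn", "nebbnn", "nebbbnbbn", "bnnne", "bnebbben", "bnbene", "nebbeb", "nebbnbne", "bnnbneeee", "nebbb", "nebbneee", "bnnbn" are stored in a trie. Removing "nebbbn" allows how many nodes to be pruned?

0

After clearing the end-marker at "nebbbn", prune upward until reaching a node still needed by another word.
Every node on "nebbbn" is still needed (e.g. by "nebbbne"), so nothing is freed.
Nodes removed: 0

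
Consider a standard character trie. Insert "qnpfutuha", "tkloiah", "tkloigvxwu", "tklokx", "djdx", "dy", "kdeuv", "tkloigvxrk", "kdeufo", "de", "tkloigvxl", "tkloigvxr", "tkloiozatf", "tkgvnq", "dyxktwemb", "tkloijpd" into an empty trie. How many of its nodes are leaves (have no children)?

Leaves are exactly the stored words that no other stored word extends.
Those words: "de", "djdx", "dyxktwemb", "kdeufo", "kdeuv", "qnpfutuha", "tkgvnq", "tkloiah", "tkloigvxl", "tkloigvxrk", "tkloigvxwu", "tkloijpd", "tkloiozatf", "tklokx"
Leaf count: 14

14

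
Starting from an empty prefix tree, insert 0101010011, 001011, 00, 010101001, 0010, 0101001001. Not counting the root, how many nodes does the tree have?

20

Insert word by word; a character creates a node only if that edge doesn't already exist:
  "0101010011" → 10 new (0, 1, 0, 1, 0, 1, 0, 0, 1, 1)
  "001011" → prefix "0" already present; 5 new (0, 1, 0, 1, 1)
  "00" → prefix "00" already present; 0 new (none)
  "010101001" → prefix "010101001" already present; 0 new (none)
  "0010" → prefix "0010" already present; 0 new (none)
  "0101001001" → prefix "01010" already present; 5 new (0, 1, 0, 0, 1)
Total nodes = 10 + 5 + 0 + 0 + 0 + 5 = 20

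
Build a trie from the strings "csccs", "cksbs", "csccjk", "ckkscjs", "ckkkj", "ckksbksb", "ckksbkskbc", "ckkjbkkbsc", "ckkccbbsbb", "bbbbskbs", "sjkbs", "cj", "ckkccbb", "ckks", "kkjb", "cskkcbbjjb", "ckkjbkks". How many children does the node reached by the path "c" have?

The children of the "c" node are the distinct next characters among strings starting with "c".
Characters that immediately follow "c" among the stored strings: {j, k, s}.
That node has 3 child edges.

3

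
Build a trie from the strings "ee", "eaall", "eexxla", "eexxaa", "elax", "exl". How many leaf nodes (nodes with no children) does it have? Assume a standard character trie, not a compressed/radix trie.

Leaves are exactly the stored words that no other stored word extends.
Those words: "eaall", "eexxaa", "eexxla", "elax", "exl"
Leaf count: 5

5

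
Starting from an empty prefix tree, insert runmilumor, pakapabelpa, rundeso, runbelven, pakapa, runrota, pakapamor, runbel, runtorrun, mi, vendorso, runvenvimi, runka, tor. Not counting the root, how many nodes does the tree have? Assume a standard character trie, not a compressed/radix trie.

Insert word by word; a character creates a node only if that edge doesn't already exist:
  "runmilumor" → 10 new (r, u, n, m, i, l, u, m, o, r)
  "pakapabelpa" → 11 new (p, a, k, a, p, a, b, e, l, p, a)
  "rundeso" → prefix "run" already present; 4 new (d, e, s, o)
  "runbelven" → prefix "run" already present; 6 new (b, e, l, v, e, n)
  "pakapa" → prefix "pakapa" already present; 0 new (none)
  "runrota" → prefix "run" already present; 4 new (r, o, t, a)
  "pakapamor" → prefix "pakapa" already present; 3 new (m, o, r)
  "runbel" → prefix "runbel" already present; 0 new (none)
  "runtorrun" → prefix "run" already present; 6 new (t, o, r, r, u, n)
  "mi" → 2 new (m, i)
  "vendorso" → 8 new (v, e, n, d, o, r, s, o)
  "runvenvimi" → prefix "run" already present; 7 new (v, e, n, v, i, m, i)
  "runka" → prefix "run" already present; 2 new (k, a)
  "tor" → 3 new (t, o, r)
Total nodes = 10 + 11 + 4 + 6 + 0 + 4 + 3 + 0 + 6 + 2 + 8 + 7 + 2 + 3 = 66

66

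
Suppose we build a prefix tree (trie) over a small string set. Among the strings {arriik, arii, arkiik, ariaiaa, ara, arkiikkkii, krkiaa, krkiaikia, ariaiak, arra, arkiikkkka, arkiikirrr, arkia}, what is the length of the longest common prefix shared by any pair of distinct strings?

8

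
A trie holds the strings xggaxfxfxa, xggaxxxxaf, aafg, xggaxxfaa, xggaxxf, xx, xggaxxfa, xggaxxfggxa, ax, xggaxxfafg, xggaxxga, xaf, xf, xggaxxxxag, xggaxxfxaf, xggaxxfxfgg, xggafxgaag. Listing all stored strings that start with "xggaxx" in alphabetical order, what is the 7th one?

xggaxxfxfgg

DFS of the "xggaxx" subtree visits, in order: "xggaxxf", "xggaxxfa", "xggaxxfaa", "xggaxxfafg", "xggaxxfggxa", "xggaxxfxaf", "xggaxxfxfgg", "xggaxxga", "xggaxxxxaf", "xggaxxxxag"
The 7th is xggaxxfxfgg.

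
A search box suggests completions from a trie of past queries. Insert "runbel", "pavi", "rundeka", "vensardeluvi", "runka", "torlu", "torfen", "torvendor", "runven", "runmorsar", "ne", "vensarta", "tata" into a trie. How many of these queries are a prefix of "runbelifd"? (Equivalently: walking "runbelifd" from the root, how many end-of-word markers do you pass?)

1

Walk "runbelifd" from the root; an end-of-word marker is hit whenever a stored word is a prefix of "runbelifd".
Prefixes of the query that are stored words: "runbel"
Count: 1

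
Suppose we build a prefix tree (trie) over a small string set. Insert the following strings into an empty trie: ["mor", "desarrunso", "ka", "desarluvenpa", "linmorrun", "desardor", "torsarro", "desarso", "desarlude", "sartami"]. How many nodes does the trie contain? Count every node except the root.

Count nodes per top-level branch (shared prefixes stored once):
  'd'-branch (desardor, desarlude, desarluvenpa, desarrunso, desarso): 24 nodes
  'k'-branch (ka): 2 nodes
  'l'-branch (linmorrun): 9 nodes
  'm'-branch (mor): 3 nodes
  's'-branch (sartami): 7 nodes
  't'-branch (torsarro): 8 nodes
Sum: 53

53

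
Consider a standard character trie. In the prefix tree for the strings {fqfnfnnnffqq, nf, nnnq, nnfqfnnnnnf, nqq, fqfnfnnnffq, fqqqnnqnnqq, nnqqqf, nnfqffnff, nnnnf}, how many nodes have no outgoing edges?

9

Leaves are exactly the stored words that no other stored word extends.
Those words: "fqfnfnnnffqq", "fqqqnnqnnqq", "nf", "nnfqffnff", "nnfqfnnnnnf", "nnnnf", "nnnq", "nnqqqf", "nqq"
Leaf count: 9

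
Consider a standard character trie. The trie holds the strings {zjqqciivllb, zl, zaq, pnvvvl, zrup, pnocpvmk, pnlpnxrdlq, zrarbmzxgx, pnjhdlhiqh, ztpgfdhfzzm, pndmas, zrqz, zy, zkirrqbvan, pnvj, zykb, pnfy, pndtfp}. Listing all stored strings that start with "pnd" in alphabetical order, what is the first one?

pndmas

Filter for "pnd…" and sort: "pndmas", "pndtfp"
Position 1: pndmas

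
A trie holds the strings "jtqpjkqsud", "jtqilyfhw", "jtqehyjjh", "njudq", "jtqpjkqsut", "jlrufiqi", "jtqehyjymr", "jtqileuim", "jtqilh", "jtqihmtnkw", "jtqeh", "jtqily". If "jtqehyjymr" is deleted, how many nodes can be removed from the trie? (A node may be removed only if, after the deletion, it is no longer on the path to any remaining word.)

After clearing the end-marker at "jtqehyjymr", prune upward until reaching a node still needed by another word.
The suffix "ymr" (3 nodes) is used only by "jtqehyjymr"; the node for "jtqehyj" still has the child "j", so pruning stops there.
Nodes removed: 3

3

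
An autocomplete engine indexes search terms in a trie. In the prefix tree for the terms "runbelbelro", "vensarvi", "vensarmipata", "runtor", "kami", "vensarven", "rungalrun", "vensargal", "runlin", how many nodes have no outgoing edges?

A leaf is a node with no children — equivalently, the end of a word that is not a proper prefix of any other stored word.
Those words: "kami", "runbelbelro", "rungalrun", "runlin", "runtor", "vensargal", "vensarmipata", "vensarven", "vensarvi"
Leaf count: 9

9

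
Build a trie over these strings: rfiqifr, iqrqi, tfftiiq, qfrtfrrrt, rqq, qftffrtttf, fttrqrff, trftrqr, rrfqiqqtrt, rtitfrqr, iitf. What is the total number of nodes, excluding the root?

71

Insert word by word; a character creates a node only if that edge doesn't already exist:
  "rfiqifr" → 7 new (r, f, i, q, i, f, r)
  "iqrqi" → 5 new (i, q, r, q, i)
  "tfftiiq" → 7 new (t, f, f, t, i, i, q)
  "qfrtfrrrt" → 9 new (q, f, r, t, f, r, r, r, t)
  "rqq" → prefix "r" already present; 2 new (q, q)
  "qftffrtttf" → prefix "qf" already present; 8 new (t, f, f, r, t, t, t, f)
  "fttrqrff" → 8 new (f, t, t, r, q, r, f, f)
  "trftrqr" → prefix "t" already present; 6 new (r, f, t, r, q, r)
  "rrfqiqqtrt" → prefix "r" already present; 9 new (r, f, q, i, q, q, t, r, t)
  "rtitfrqr" → prefix "r" already present; 7 new (t, i, t, f, r, q, r)
  "iitf" → prefix "i" already present; 3 new (i, t, f)
Total nodes = 7 + 5 + 7 + 9 + 2 + 8 + 8 + 6 + 9 + 7 + 3 = 71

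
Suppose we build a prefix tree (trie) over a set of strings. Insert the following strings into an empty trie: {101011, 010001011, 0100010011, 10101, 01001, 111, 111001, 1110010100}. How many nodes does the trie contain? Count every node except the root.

Count nodes per top-level branch (shared prefixes stored once):
  '0'-branch (0100010011, 010001011, 01001): 13 nodes
  '1'-branch (10101, 101011, 111, 111001, 1110010100): 15 nodes
Sum: 28

28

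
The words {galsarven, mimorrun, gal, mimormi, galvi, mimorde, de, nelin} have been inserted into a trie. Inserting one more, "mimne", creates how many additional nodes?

2

Walking "mimne" from the root, the first 3 characters ("mim") follow existing edges; "n" is the first miss.
So 5 − 3 = 2 new nodes.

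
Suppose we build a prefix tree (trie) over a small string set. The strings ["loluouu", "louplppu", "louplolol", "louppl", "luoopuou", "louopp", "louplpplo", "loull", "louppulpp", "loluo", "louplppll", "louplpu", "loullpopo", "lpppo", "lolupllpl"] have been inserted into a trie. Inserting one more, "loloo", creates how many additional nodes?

"lol" is already a path in the trie; the remaining "oo" must be added.
So 5 − 3 = 2 new nodes.

2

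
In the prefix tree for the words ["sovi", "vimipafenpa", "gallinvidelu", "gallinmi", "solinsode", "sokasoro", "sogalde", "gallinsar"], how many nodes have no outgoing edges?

8

A leaf is a node with no children — equivalently, the end of a word that is not a proper prefix of any other stored word.
Those words: "gallinmi", "gallinsar", "gallinvidelu", "sogalde", "sokasoro", "solinsode", "sovi", "vimipafenpa"
Leaf count: 8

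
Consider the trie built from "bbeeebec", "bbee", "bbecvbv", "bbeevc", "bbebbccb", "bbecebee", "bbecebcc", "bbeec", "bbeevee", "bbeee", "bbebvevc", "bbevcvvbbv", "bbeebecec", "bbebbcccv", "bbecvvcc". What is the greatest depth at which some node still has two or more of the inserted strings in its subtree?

The deepest shared node is where two words last agree before diverging.
e.g. "bbebbccb" and "bbebbcccv" share the prefix "bbebbcc" of length 7; no pair shares a longer one.
Longest shared-prefix length: 7

7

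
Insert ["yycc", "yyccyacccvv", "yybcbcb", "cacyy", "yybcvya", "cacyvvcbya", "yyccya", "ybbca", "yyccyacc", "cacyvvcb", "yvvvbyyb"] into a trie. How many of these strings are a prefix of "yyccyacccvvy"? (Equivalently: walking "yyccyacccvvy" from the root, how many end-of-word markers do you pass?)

4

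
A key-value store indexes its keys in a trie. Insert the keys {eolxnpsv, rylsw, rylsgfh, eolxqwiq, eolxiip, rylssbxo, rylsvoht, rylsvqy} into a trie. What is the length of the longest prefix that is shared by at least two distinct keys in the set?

5

The deepest shared node is where two words last agree before diverging.
e.g. "rylsvoht" and "rylsvqy" share the prefix "rylsv" of length 5; no pair shares a longer one.
Longest shared-prefix length: 5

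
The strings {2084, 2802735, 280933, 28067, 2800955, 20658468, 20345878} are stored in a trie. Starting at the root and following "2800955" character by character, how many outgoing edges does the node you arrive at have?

Follow the path "2800955" to its node, then look at its outgoing edges.
No stored string extends past "2800955".
That node has 0 child edges.

0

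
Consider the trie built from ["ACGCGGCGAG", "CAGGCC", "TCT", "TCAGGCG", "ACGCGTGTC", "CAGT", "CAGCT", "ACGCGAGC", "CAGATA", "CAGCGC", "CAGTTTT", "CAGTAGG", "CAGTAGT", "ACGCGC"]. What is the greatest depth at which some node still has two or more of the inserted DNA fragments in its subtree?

Equivalently: take the maximum, over all pairs, of their longest common prefix length.
"CAGTAGG" and "CAGTAGT" agree on "CAGTAG" (6 characters) before diverging; nothing deeper is shared.
Longest shared-prefix length: 6

6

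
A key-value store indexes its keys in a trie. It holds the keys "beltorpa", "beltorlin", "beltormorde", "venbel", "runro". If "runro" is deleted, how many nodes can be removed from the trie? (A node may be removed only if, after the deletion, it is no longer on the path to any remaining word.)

Walk "runro" from the leaf back toward the root, removing each node that no remaining word uses.
No other word shares any prefix with "runro", so all 5 of its nodes go.
Nodes removed: 5

5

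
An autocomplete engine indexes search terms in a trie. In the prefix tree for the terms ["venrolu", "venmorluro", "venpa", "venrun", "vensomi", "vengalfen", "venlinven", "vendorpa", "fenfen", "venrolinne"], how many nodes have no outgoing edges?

10

A leaf is a node with no children — equivalently, the end of a word that is not a proper prefix of any other stored word.
Those words: "fenfen", "vendorpa", "vengalfen", "venlinven", "venmorluro", "venpa", "venrolinne", "venrolu", "venrun", "vensomi"
Leaf count: 10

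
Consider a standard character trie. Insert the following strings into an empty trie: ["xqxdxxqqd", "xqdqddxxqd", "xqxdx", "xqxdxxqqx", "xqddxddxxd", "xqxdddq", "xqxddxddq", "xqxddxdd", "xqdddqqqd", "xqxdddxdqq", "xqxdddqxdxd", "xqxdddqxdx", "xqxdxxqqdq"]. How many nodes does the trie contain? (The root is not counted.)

Trace insertions, counting only characters that open a new branch:
  "xqxdxxqqd" → 9 new (x, q, x, d, x, x, q, q, d)
  "xqdqddxxqd" → prefix "xq" already present; 8 new (d, q, d, d, x, x, q, d)
  "xqxdx" → prefix "xqxdx" already present; 0 new (none)
  "xqxdxxqqx" → prefix "xqxdxxqq" already present; 1 new (x)
  "xqddxddxxd" → prefix "xqd" already present; 7 new (d, x, d, d, x, x, d)
  "xqxdddq" → prefix "xqxd" already present; 3 new (d, d, q)
  "xqxddxddq" → prefix "xqxdd" already present; 4 new (x, d, d, q)
  "xqxddxdd" → prefix "xqxddxdd" already present; 0 new (none)
  "xqdddqqqd" → prefix "xqdd" already present; 5 new (d, q, q, q, d)
  "xqxdddxdqq" → prefix "xqxddd" already present; 4 new (x, d, q, q)
  "xqxdddqxdxd" → prefix "xqxdddq" already present; 4 new (x, d, x, d)
  "xqxdddqxdx" → prefix "xqxdddqxdx" already present; 0 new (none)
  "xqxdxxqqdq" → prefix "xqxdxxqqd" already present; 1 new (q)
Total nodes = 9 + 8 + 0 + 1 + 7 + 3 + 4 + 0 + 5 + 4 + 4 + 0 + 1 = 46

46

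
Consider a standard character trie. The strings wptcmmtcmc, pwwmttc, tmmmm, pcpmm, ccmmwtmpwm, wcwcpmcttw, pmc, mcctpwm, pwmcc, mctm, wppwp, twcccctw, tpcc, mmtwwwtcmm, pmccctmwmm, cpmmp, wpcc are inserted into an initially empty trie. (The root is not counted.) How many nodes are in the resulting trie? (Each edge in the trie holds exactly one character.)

94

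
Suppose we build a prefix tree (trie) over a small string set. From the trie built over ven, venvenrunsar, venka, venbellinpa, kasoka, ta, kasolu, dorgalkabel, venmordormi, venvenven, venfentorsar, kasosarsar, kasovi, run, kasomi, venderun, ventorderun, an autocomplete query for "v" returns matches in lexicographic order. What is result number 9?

venvenven

DFS of the "v" subtree visits, in order: "ven", "venbellinpa", "venderun", "venfentorsar", "venka", "venmordormi", "ventorderun", "venvenrunsar", "venvenven"
The 9th is venvenven.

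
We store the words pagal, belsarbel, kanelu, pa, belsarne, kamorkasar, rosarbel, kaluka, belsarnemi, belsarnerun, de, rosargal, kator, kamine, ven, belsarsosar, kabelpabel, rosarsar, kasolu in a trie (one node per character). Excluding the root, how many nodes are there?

81

Insert word by word; a character creates a node only if that edge doesn't already exist:
  "pagal" → 5 new (p, a, g, a, l)
  "belsarbel" → 9 new (b, e, l, s, a, r, b, e, l)
  "kanelu" → 6 new (k, a, n, e, l, u)
  "pa" → prefix "pa" already present; 0 new (none)
  "belsarne" → prefix "belsar" already present; 2 new (n, e)
  "kamorkasar" → prefix "ka" already present; 8 new (m, o, r, k, a, s, a, r)
  "rosarbel" → 8 new (r, o, s, a, r, b, e, l)
  "kaluka" → prefix "ka" already present; 4 new (l, u, k, a)
  "belsarnemi" → prefix "belsarne" already present; 2 new (m, i)
  "belsarnerun" → prefix "belsarne" already present; 3 new (r, u, n)
  "de" → 2 new (d, e)
  "rosargal" → prefix "rosar" already present; 3 new (g, a, l)
  "kator" → prefix "ka" already present; 3 new (t, o, r)
  "kamine" → prefix "kam" already present; 3 new (i, n, e)
  "ven" → 3 new (v, e, n)
  "belsarsosar" → prefix "belsar" already present; 5 new (s, o, s, a, r)
  "kabelpabel" → prefix "ka" already present; 8 new (b, e, l, p, a, b, e, l)
  "rosarsar" → prefix "rosar" already present; 3 new (s, a, r)
  "kasolu" → prefix "ka" already present; 4 new (s, o, l, u)
Total nodes = 5 + 9 + 6 + 0 + 2 + 8 + 8 + 4 + 2 + 3 + 2 + 3 + 3 + 3 + 3 + 5 + 8 + 3 + 4 = 81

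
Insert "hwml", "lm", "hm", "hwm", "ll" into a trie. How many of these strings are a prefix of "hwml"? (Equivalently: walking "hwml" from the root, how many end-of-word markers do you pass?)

Traverse "hwml" character by character; count nodes along the way that are marked as word ends.
Prefixes of the query that are stored words: "hwm", "hwml"
Count: 2

2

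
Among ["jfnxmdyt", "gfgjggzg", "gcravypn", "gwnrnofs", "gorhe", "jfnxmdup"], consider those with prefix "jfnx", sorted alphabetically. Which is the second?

Filter for "jfnx…" and sort: "jfnxmdup", "jfnxmdyt"
The 2nd is jfnxmdyt.

jfnxmdyt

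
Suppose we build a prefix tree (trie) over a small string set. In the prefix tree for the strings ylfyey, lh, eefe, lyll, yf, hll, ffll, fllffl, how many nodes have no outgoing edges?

8

Leaves are exactly the stored words that no other stored word extends.
Those words: "eefe", "ffll", "fllffl", "hll", "lh", "lyll", "yf", "ylfyey"
Leaf count: 8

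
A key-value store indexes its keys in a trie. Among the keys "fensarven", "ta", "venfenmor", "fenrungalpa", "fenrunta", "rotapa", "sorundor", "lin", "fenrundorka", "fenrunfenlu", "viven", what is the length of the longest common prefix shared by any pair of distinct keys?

6

Equivalently: take the maximum, over all pairs, of their longest common prefix length.
e.g. "fenrundorka" and "fenrunfenlu" share the prefix "fenrun" of length 6; no pair shares a longer one.
Longest shared-prefix length: 6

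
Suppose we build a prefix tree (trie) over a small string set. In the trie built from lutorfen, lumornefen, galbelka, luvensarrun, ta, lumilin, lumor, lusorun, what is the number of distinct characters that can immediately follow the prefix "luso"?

1

The children of the "luso" node are the distinct next characters among strings starting with "luso".
Distinct next characters after "luso": r.
That node has 1 child edge.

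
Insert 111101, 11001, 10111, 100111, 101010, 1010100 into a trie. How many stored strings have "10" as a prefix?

4

Walk to "10"; the words in its subtree are exactly those with that prefix.
Words under "10": 100111, 101010, 1010100, 10111
Count: 4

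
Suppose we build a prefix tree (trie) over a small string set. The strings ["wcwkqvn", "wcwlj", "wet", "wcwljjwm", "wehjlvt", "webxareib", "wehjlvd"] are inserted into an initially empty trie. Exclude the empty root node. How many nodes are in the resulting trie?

27

Trace insertions, counting only characters that open a new branch:
  "wcwkqvn" → 7 new (w, c, w, k, q, v, n)
  "wcwlj" → prefix "wcw" already present; 2 new (l, j)
  "wet" → prefix "w" already present; 2 new (e, t)
  "wcwljjwm" → prefix "wcwlj" already present; 3 new (j, w, m)
  "wehjlvt" → prefix "we" already present; 5 new (h, j, l, v, t)
  "webxareib" → prefix "we" already present; 7 new (b, x, a, r, e, i, b)
  "wehjlvd" → prefix "wehjlv" already present; 1 new (d)
Total nodes = 7 + 2 + 2 + 3 + 5 + 7 + 1 = 27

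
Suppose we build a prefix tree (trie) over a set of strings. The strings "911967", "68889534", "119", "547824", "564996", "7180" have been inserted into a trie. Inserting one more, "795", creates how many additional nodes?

"7" is already a path in the trie; the remaining "95" must be added.
So 3 − 1 = 2 new nodes.

2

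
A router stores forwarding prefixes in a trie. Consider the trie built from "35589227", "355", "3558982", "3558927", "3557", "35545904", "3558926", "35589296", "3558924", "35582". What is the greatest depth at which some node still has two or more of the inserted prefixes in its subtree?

Equivalently: take the maximum, over all pairs, of their longest common prefix length.
"35589227" and "3558924" agree on "355892" (6 characters) before diverging; nothing deeper is shared.
Longest shared-prefix length: 6

6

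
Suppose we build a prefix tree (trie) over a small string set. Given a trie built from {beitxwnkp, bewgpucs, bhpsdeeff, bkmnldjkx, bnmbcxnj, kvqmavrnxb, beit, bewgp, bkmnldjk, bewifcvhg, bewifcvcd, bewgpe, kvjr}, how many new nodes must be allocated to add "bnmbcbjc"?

3

The longest prefix of "bnmbcbjc" already in the trie is "bnmbc" (length 5).
So 8 − 5 = 3 new nodes.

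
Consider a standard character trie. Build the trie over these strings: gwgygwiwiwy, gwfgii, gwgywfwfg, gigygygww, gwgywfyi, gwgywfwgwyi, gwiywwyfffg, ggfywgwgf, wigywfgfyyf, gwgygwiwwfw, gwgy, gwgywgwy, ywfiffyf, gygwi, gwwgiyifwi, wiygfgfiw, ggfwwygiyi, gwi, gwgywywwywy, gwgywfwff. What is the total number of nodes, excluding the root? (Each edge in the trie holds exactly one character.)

109

Count nodes per top-level branch (shared prefixes stored once):
  'g'-branch (ggfwwygiyi, ggfywgwgf, gigygygww, gwfgii, gwgy, gwgygwiwiwy, gwgygwiwwfw, gwgywfwff, gwgywfwfg, gwgywfwgwyi, gwgywfyi, gwgywgwy, gwgywywwywy, gwi, gwiywwyfffg, gwwgiyifwi, gygwi): 83 nodes
  'w'-branch (wigywfgfyyf, wiygfgfiw): 18 nodes
  'y'-branch (ywfiffyf): 8 nodes
Sum: 109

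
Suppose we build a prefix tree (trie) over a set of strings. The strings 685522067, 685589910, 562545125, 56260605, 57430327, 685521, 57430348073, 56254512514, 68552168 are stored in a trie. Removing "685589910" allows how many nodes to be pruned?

After clearing the end-marker at "685589910", prune upward until reaching a node still needed by another word.
The suffix "89910" (5 nodes) is used only by "685589910"; the node for "6855" still has the child "2", so pruning stops there.
Nodes removed: 5

5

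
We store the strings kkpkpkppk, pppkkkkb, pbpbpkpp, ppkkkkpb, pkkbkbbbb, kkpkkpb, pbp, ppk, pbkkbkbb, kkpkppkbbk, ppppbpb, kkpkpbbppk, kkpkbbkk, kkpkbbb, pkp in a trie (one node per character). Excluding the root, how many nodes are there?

67

Count nodes per top-level branch (shared prefixes stored once):
  'k'-branch (kkpkbbb, kkpkbbkk, kkpkkpb, kkpkpbbppk, kkpkpkppk, kkpkppkbbk): 27 nodes
  'p'-branch (pbkkbkbb, pbp, pbpbpkpp, pkkbkbbbb, pkp, ppk, ppkkkkpb, pppkkkkb, ppppbpb): 40 nodes
Sum: 67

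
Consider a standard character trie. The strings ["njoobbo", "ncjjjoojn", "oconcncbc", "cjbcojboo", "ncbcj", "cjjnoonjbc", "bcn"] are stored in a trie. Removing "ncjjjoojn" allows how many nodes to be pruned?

7

A node on "ncjjjoojn"'s path can go only if nothing else ends at it or branches off below it.
The suffix "jjjoojn" (7 nodes) is used only by "ncjjjoojn"; the node for "nc" still has the child "b", so pruning stops there.
Nodes removed: 7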